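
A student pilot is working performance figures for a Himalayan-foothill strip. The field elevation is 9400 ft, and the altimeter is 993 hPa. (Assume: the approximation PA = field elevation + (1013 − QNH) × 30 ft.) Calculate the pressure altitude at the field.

Pressure correction = (1013 − 993) × 30 = +600 ft.
Pressure altitude = 9400 + (+600) = 10000 ft.

10000 ft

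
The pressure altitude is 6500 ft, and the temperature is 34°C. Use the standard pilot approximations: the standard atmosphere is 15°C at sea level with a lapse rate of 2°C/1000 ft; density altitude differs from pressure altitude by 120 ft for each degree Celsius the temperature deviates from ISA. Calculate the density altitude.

10340 ft

ISA temperature at 6500 ft = 15 − 2 × (6500/1000) = 2°C.
ISA deviation = 34 − 2 = +32°C.
Density altitude = 6500 + 120 × (32) = 6500 + (+3840) = 10340 ft.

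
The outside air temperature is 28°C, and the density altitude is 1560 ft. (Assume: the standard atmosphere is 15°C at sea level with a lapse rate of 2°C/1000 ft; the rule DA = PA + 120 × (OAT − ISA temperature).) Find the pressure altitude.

0 ft

DA = PA + 120 × (OAT − (15 − 2·PA/1000)) = PA + 120·OAT − 1800 + 0.24·PA = 1.24·PA + 120·OAT − 1800.
So 1.24·PA = 1560 − 120 × 28 + 1800 = 0.
PA = 0 / 1.24 = 0 ft.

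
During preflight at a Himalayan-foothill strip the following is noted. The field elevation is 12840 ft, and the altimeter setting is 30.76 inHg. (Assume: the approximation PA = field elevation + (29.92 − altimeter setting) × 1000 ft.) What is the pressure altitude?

12000 ft

Pressure correction = (29.92 − 30.76) × 1000 = -840 ft.
Pressure altitude = 12840 + (-840) = 12000 ft.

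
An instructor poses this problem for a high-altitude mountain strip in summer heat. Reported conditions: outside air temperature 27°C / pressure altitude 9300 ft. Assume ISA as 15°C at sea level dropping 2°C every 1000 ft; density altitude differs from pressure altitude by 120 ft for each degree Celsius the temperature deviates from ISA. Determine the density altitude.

12972 ft

ISA temperature at 9300 ft = 15 − 2 × (9300/1000) = -3.6°C.
ISA deviation = 27 − (-3.6) = +30.6°C.
Density altitude = 9300 + 120 × (30.6) = 9300 + (+3672) = 12972 ft.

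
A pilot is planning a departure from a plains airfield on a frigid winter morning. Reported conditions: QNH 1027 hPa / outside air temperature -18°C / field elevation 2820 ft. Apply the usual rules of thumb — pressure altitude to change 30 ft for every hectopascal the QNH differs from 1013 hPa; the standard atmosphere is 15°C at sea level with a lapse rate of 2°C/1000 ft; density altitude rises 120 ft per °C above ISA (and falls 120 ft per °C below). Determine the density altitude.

-984 ft

Pressure altitude = 2820 + (1013 − 1027) × 30 = 2820 + (-420) = 2400 ft.
ISA temperature at 2400 ft = 15 − 2 × (2400/1000) = 10.2°C.
ISA deviation = -18 − 10.2 = -28.2°C.
Density altitude = 2400 + 120 × (-28.2) = -984 ft.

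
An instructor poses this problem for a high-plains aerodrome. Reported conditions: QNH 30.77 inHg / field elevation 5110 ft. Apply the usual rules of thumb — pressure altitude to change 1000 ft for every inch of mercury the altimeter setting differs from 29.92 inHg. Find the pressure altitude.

4260 ft

Pressure correction = (29.92 − 30.77) × 1000 = -850 ft.
Pressure altitude = 5110 + (-850) = 4260 ft.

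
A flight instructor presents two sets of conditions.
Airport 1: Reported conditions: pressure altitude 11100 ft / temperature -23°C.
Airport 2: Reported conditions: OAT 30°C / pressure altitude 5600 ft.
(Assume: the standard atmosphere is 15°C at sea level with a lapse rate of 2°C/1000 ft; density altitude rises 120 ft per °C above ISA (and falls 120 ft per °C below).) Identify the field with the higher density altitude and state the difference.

Airport 1: ISA temp = -7.2°C, deviation -15.8°C, DA = 11100 + 120 × (-15.8) = 9204 ft.
Airport 2: ISA temp = 3.8°C, deviation +26.2°C, DA = 5600 + 120 × 26.2 = 8744 ft.
Airport 1 is higher by 9204 − 8744 = 460 ft.

Airport 1 by 460 ft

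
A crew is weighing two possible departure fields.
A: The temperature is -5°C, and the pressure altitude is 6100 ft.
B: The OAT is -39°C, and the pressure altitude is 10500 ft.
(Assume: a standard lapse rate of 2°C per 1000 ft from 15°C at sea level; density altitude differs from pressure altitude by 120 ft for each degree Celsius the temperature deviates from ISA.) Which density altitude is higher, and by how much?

A: ISA temp = 2.8°C, deviation -7.8°C, DA = 6100 + 120 × (-7.8) = 5164 ft.
B: ISA temp = -6°C, deviation -33°C, DA = 10500 + 120 × (-33) = 6540 ft.
B is higher by 6540 − 5164 = 1376 ft.

B by 1376 ft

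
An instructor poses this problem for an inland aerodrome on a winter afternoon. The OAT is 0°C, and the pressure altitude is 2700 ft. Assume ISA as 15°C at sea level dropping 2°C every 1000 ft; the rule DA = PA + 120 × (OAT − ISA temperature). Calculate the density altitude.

ISA temperature at 2700 ft = 15 − 2 × (2700/1000) = 9.6°C.
ISA deviation = 0 − 9.6 = -9.6°C.
Density altitude = 2700 + 120 × (-9.6) = 2700 + (-1152) = 1548 ft.

1548 ft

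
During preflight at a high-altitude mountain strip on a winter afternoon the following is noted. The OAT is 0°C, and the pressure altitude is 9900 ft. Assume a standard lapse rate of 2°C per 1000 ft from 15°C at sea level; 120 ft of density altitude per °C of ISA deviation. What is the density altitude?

ISA temperature at 9900 ft = 15 − 2 × (9900/1000) = -4.8°C.
ISA deviation = 0 − (-4.8) = +4.8°C.
Density altitude = 9900 + 120 × (4.8) = 9900 + (+576) = 10476 ft.

10476 ft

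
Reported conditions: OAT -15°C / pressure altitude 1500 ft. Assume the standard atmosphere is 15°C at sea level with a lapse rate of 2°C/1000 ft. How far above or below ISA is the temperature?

ISA temperature at 1500 ft = 15 − 2 × (1500/1000) = 12°C.
Deviation = OAT − ISA = -15 − 12 = -27°C.

ISA-27°C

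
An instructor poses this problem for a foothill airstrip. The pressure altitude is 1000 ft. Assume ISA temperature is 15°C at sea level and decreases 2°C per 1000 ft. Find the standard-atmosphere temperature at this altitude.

13°C

ISA temperature = 15 − 2 × (1000/1000) = 15 − 2 = 13°C.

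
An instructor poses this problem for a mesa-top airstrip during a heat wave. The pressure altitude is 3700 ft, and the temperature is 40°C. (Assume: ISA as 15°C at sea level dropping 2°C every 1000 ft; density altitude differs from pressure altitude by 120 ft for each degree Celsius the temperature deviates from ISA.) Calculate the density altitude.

7588 ft

ISA temperature at 3700 ft = 15 − 2 × (3700/1000) = 7.6°C.
ISA deviation = 40 − 7.6 = +32.4°C.
Density altitude = 3700 + 120 × (32.4) = 3700 + (+3888) = 7588 ft.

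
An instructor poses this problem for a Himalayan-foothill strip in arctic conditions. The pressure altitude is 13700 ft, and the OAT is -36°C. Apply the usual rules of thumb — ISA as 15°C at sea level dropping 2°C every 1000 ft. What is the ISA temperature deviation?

ISA temperature at 13700 ft = 15 − 2 × (13700/1000) = -12.4°C.
Deviation = OAT − ISA = -36 − (-12.4) = -23.6°C.

ISA-23.6°C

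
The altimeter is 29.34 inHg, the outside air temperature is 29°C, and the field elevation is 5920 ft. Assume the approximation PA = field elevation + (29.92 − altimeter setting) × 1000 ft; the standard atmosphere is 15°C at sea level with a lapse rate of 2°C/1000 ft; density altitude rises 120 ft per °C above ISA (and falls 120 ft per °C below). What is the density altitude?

Pressure altitude = 5920 + (29.92 − 29.34) × 1000 = 5920 + (+580) = 6500 ft.
ISA temperature at 6500 ft = 15 − 2 × (6500/1000) = 2°C.
ISA deviation = 29 − 2 = +27°C.
Density altitude = 6500 + 120 × (27) = 9740 ft.

9740 ft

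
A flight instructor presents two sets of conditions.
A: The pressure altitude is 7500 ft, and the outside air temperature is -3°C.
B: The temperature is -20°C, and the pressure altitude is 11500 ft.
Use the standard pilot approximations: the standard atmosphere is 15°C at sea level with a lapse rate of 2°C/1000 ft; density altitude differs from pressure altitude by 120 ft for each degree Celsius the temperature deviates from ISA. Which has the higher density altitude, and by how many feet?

A: ISA temp = 0°C, deviation -3°C, DA = 7500 + 120 × (-3) = 7140 ft.
B: ISA temp = -8°C, deviation -12°C, DA = 11500 + 120 × (-12) = 10060 ft.
B is higher by 10060 − 7140 = 2920 ft.

B by 2920 ft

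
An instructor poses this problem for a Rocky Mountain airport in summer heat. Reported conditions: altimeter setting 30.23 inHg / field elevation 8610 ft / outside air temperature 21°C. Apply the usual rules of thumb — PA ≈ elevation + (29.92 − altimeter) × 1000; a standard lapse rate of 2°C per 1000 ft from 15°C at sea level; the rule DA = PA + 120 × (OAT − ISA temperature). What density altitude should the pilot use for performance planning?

11012 ft

Pressure altitude = 8610 + (29.92 − 30.23) × 1000 = 8610 + (-310) = 8300 ft.
ISA temperature at 8300 ft = 15 − 2 × (8300/1000) = -1.6°C.
ISA deviation = 21 − (-1.6) = +22.6°C.
Density altitude = 8300 + 120 × (22.6) = 11012 ft.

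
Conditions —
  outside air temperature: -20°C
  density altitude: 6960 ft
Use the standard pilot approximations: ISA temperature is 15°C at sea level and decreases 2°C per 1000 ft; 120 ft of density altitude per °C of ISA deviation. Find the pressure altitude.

DA = PA + 120 × (OAT − (15 − 2·PA/1000)) = PA + 120·OAT − 1800 + 0.24·PA = 1.24·PA + 120·OAT − 1800.
So 1.24·PA = 6960 − 120 × (-20) + 1800 = 11160.
PA = 11160 / 1.24 = 9000 ft.

9000 ft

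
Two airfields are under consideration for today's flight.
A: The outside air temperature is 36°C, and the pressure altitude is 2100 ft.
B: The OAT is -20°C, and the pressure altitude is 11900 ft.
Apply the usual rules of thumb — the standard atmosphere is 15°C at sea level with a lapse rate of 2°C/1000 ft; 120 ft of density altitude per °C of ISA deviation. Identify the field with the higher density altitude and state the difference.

B by 5432 ft

A: ISA temp = 10.8°C, deviation +25.2°C, DA = 2100 + 120 × 25.2 = 5124 ft.
B: ISA temp = -8.8°C, deviation -11.2°C, DA = 11900 + 120 × (-11.2) = 10556 ft.
B is higher by 10556 − 5124 = 5432 ft.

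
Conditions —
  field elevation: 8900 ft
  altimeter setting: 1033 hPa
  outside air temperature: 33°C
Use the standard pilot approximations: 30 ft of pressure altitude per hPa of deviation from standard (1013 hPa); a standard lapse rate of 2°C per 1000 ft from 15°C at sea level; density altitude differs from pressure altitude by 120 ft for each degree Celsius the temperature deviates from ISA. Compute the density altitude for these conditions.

Pressure altitude = 8900 + (1013 − 1033) × 30 = 8900 + (-600) = 8300 ft.
ISA temperature at 8300 ft = 15 − 2 × (8300/1000) = -1.6°C.
ISA deviation = 33 − (-1.6) = +34.6°C.
Density altitude = 8300 + 120 × (34.6) = 12452 ft.

12452 ft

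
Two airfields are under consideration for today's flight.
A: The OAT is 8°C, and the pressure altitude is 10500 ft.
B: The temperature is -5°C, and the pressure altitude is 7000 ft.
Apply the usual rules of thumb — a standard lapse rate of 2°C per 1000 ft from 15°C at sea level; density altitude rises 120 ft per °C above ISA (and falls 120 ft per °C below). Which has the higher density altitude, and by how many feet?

A by 5900 ft

A: ISA temp = -6°C, deviation +14°C, DA = 10500 + 120 × 14 = 12180 ft.
B: ISA temp = 1°C, deviation -6°C, DA = 7000 + 120 × (-6) = 6280 ft.
A is higher by 12180 − 6280 = 5900 ft.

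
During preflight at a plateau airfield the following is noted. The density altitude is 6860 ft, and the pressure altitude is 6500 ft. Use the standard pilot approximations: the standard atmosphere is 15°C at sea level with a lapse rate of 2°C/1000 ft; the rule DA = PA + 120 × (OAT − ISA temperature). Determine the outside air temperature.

Density altitude − pressure altitude = 6860 − 6500 = +360 ft.
At 120 ft/°C that is an ISA deviation of 360/120 = +3°C.
ISA temperature at 6500 ft = 15 − 2 × (6500/1000) = 2°C.
OAT = ISA + deviation = 2 + (+3) = 5°C.

5°C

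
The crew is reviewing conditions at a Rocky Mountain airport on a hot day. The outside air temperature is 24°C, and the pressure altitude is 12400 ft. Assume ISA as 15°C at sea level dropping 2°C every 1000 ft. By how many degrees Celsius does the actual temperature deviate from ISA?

ISA temperature at 12400 ft = 15 − 2 × (12400/1000) = -9.8°C.
Deviation = OAT − ISA = 24 − (-9.8) = +33.8°C.

ISA+33.8°C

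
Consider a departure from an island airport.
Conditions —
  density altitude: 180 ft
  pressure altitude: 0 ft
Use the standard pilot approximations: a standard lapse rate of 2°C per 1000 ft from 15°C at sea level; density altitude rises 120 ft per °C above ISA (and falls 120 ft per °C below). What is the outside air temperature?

16.5°C

Density altitude − pressure altitude = 180 − 0 = +180 ft.
At 120 ft/°C that is an ISA deviation of 180/120 = +1.5°C.
ISA temperature at 0 ft = 15 − 2 × (0/1000) = 15°C.
OAT = ISA + deviation = 15 + (+1.5) = 16.5°C.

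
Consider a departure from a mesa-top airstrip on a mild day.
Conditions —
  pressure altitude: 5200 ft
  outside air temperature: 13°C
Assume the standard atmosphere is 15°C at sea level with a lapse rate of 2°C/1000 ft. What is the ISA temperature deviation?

ISA temperature at 5200 ft = 15 − 2 × (5200/1000) = 4.6°C.
Deviation = OAT − ISA = 13 − 4.6 = +8.4°C.

ISA+8.4°C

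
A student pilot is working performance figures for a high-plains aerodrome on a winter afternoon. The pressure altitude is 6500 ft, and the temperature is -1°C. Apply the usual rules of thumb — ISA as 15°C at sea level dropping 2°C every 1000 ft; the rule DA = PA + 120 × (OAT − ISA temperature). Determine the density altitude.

6140 ft

ISA temperature at 6500 ft = 15 − 2 × (6500/1000) = 2°C.
ISA deviation = -1 − 2 = -3°C.
Density altitude = 6500 + 120 × (-3) = 6500 + (-360) = 6140 ft.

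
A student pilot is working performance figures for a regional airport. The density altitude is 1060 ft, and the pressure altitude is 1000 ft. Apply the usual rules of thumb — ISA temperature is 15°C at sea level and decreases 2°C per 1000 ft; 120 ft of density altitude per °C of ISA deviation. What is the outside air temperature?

13.5°C

Density altitude − pressure altitude = 1060 − 1000 = +60 ft.
At 120 ft/°C that is an ISA deviation of 60/120 = +0.5°C.
ISA temperature at 1000 ft = 15 − 2 × (1000/1000) = 13°C.
OAT = ISA + deviation = 13 + (+0.5) = 13.5°C.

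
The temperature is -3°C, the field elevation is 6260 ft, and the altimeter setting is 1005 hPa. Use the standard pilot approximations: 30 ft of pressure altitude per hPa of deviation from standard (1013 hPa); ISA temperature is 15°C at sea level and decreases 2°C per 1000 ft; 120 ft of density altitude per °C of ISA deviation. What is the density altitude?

Pressure altitude = 6260 + (1013 − 1005) × 30 = 6260 + (+240) = 6500 ft.
ISA temperature at 6500 ft = 15 − 2 × (6500/1000) = 2°C.
ISA deviation = -3 − 2 = -5°C.
Density altitude = 6500 + 120 × (-5) = 5900 ft.

5900 ft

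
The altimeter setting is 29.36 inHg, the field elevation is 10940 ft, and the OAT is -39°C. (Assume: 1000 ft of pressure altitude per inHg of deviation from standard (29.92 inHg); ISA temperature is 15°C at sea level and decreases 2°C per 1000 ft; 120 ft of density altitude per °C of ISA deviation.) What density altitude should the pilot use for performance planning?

Pressure altitude = 10940 + (29.92 − 29.36) × 1000 = 10940 + (+560) = 11500 ft.
ISA temperature at 11500 ft = 15 − 2 × (11500/1000) = -8°C.
ISA deviation = -39 − (-8) = -31°C.
Density altitude = 11500 + 120 × (-31) = 7780 ft.

7780 ft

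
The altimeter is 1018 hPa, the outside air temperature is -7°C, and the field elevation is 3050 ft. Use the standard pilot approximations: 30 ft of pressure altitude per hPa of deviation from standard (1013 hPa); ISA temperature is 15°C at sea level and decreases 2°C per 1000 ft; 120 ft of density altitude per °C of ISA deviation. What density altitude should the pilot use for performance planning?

Pressure altitude = 3050 + (1013 − 1018) × 30 = 3050 + (-150) = 2900 ft.
ISA temperature at 2900 ft = 15 − 2 × (2900/1000) = 9.2°C.
ISA deviation = -7 − 9.2 = -16.2°C.
Density altitude = 2900 + 120 × (-16.2) = 956 ft.

956 ft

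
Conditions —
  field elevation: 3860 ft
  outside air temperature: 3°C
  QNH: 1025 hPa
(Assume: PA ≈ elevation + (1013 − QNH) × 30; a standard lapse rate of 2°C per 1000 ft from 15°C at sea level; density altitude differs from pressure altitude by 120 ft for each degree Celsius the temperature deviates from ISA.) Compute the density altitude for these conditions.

Pressure altitude = 3860 + (1013 − 1025) × 30 = 3860 + (-360) = 3500 ft.
ISA temperature at 3500 ft = 15 − 2 × (3500/1000) = 8°C.
ISA deviation = 3 − 8 = -5°C.
Density altitude = 3500 + 120 × (-5) = 2900 ft.

2900 ft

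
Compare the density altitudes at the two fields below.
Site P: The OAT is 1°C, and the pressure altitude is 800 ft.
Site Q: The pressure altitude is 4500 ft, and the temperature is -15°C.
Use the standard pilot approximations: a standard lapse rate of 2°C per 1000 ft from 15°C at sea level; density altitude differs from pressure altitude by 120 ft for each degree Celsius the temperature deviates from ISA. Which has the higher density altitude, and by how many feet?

Site Q by 2668 ft

Site P: ISA temp = 13.4°C, deviation -12.4°C, DA = 800 + 120 × (-12.4) = -688 ft.
Site Q: ISA temp = 6°C, deviation -21°C, DA = 4500 + 120 × (-21) = 1980 ft.
Site Q is higher by 1980 − (-688) = 2668 ft.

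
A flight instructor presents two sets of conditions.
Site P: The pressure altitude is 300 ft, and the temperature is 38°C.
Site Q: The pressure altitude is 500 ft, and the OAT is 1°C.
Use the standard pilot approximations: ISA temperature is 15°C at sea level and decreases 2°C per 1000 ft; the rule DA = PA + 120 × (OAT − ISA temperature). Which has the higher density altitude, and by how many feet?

Site P: ISA temp = 14.4°C, deviation +23.6°C, DA = 300 + 120 × 23.6 = 3132 ft.
Site Q: ISA temp = 14°C, deviation -13°C, DA = 500 + 120 × (-13) = -1060 ft.
Site P is higher by 3132 − (-1060) = 4192 ft.

Site P by 4192 ft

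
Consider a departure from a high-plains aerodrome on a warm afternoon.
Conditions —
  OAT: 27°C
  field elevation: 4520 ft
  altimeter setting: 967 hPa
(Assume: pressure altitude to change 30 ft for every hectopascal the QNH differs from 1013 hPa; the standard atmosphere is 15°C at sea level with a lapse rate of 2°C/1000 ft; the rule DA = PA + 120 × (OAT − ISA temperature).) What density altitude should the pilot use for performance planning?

Pressure altitude = 4520 + (1013 − 967) × 30 = 4520 + (+1380) = 5900 ft.
ISA temperature at 5900 ft = 15 − 2 × (5900/1000) = 3.2°C.
ISA deviation = 27 − 3.2 = +23.8°C.
Density altitude = 5900 + 120 × (23.8) = 8756 ft.

8756 ft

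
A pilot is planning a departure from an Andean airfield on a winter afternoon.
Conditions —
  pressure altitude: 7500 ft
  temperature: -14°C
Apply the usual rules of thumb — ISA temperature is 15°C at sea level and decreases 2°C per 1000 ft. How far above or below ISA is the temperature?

ISA temperature at 7500 ft = 15 − 2 × (7500/1000) = 0°C.
Deviation = OAT − ISA = -14 − 0 = -14°C.

ISA-14°C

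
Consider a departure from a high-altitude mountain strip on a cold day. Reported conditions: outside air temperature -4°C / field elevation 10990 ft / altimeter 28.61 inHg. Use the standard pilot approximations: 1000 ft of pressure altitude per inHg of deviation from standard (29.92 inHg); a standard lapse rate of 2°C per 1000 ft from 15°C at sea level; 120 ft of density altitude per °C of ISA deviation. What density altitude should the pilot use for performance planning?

Pressure altitude = 10990 + (29.92 − 28.61) × 1000 = 10990 + (+1310) = 12300 ft.
ISA temperature at 12300 ft = 15 − 2 × (12300/1000) = -9.6°C.
ISA deviation = -4 − (-9.6) = +5.6°C.
Density altitude = 12300 + 120 × (5.6) = 12972 ft.

12972 ft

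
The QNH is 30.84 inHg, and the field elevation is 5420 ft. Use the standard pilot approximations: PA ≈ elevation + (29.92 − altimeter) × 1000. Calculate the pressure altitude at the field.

Pressure correction = (29.92 − 30.84) × 1000 = -920 ft.
Pressure altitude = 5420 + (-920) = 4500 ft.

4500 ft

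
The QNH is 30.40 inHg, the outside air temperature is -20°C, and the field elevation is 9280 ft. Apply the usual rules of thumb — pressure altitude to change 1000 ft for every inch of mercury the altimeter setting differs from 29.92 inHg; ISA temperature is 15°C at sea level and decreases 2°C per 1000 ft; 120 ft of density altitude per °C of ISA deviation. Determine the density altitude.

Pressure altitude = 9280 + (29.92 − 30.40) × 1000 = 9280 + (-480) = 8800 ft.
ISA temperature at 8800 ft = 15 − 2 × (8800/1000) = -2.6°C.
ISA deviation = -20 − (-2.6) = -17.4°C.
Density altitude = 8800 + 120 × (-17.4) = 6712 ft.

6712 ft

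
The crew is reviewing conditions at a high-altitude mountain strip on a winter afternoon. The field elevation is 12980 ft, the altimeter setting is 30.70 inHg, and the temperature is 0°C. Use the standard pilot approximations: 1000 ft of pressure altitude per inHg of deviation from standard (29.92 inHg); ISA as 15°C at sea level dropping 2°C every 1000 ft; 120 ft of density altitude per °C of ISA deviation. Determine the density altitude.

Pressure altitude = 12980 + (29.92 − 30.70) × 1000 = 12980 + (-780) = 12200 ft.
ISA temperature at 12200 ft = 15 − 2 × (12200/1000) = -9.4°C.
ISA deviation = 0 − (-9.4) = +9.4°C.
Density altitude = 12200 + 120 × (9.4) = 13328 ft.

13328 ft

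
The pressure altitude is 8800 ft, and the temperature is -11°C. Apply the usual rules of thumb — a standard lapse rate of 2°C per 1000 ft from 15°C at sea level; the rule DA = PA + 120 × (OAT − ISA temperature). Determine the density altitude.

7792 ft

ISA temperature at 8800 ft = 15 − 2 × (8800/1000) = -2.6°C.
ISA deviation = -11 − (-2.6) = -8.4°C.
Density altitude = 8800 + 120 × (-8.4) = 8800 + (-1008) = 7792 ft.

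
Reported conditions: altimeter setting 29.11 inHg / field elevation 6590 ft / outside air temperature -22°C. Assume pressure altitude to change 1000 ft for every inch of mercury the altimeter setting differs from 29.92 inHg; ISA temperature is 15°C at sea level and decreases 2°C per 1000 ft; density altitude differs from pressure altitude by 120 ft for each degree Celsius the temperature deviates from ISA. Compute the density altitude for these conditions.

4736 ft

Pressure altitude = 6590 + (29.92 − 29.11) × 1000 = 6590 + (+810) = 7400 ft.
ISA temperature at 7400 ft = 15 − 2 × (7400/1000) = 0.2°C.
ISA deviation = -22 − 0.2 = -22.2°C.
Density altitude = 7400 + 120 × (-22.2) = 4736 ft.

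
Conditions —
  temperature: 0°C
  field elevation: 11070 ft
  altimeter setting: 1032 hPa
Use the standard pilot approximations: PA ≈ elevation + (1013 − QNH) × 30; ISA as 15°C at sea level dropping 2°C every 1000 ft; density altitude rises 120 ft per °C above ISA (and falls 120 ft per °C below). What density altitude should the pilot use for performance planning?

11220 ft

Pressure altitude = 11070 + (1013 − 1032) × 30 = 11070 + (-570) = 10500 ft.
ISA temperature at 10500 ft = 15 − 2 × (10500/1000) = -6°C.
ISA deviation = 0 − (-6) = +6°C.
Density altitude = 10500 + 120 × (6) = 11220 ft.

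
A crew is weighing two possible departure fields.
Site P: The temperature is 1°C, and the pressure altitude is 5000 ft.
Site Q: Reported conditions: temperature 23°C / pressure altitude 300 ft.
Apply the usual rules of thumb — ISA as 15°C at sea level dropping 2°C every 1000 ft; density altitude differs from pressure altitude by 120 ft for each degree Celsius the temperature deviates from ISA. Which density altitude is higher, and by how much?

Site P by 3188 ft

Site P: ISA temp = 5°C, deviation -4°C, DA = 5000 + 120 × (-4) = 4520 ft.
Site Q: ISA temp = 14.4°C, deviation +8.6°C, DA = 300 + 120 × 8.6 = 1332 ft.
Site P is higher by 4520 − 1332 = 3188 ft.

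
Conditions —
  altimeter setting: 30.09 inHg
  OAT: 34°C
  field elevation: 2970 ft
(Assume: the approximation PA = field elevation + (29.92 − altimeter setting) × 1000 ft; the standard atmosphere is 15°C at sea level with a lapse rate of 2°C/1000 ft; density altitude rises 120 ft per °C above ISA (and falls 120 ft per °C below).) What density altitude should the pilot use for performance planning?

Pressure altitude = 2970 + (29.92 − 30.09) × 1000 = 2970 + (-170) = 2800 ft.
ISA temperature at 2800 ft = 15 − 2 × (2800/1000) = 9.4°C.
ISA deviation = 34 − 9.4 = +24.6°C.
Density altitude = 2800 + 120 × (24.6) = 5752 ft.

5752 ft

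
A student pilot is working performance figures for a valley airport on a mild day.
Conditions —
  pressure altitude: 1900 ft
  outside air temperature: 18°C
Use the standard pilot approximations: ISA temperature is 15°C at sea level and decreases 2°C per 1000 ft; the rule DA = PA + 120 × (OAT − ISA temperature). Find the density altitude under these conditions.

ISA temperature at 1900 ft = 15 − 2 × (1900/1000) = 11.2°C.
ISA deviation = 18 − 11.2 = +6.8°C.
Density altitude = 1900 + 120 × (6.8) = 1900 + (+816) = 2716 ft.

2716 ft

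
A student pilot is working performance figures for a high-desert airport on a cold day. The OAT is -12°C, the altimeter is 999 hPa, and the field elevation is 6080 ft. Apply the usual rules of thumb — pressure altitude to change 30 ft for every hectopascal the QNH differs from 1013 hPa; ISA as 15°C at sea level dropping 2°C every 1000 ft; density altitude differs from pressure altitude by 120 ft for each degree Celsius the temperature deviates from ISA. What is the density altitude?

4820 ft

Pressure altitude = 6080 + (1013 − 999) × 30 = 6080 + (+420) = 6500 ft.
ISA temperature at 6500 ft = 15 − 2 × (6500/1000) = 2°C.
ISA deviation = -12 − 2 = -14°C.
Density altitude = 6500 + 120 × (-14) = 4820 ft.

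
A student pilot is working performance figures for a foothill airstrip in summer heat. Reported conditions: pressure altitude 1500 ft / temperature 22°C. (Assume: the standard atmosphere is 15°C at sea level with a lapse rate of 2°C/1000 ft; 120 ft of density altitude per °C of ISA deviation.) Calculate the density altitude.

2700 ft

ISA temperature at 1500 ft = 15 − 2 × (1500/1000) = 12°C.
ISA deviation = 22 − 12 = +10°C.
Density altitude = 1500 + 120 × (10) = 1500 + (+1200) = 2700 ft.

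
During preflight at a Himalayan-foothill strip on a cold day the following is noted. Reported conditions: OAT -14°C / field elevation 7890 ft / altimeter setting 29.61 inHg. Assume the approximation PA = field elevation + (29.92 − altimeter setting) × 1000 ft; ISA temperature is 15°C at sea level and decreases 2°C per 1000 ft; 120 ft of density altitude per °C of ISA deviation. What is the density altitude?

6688 ft

Pressure altitude = 7890 + (29.92 − 29.61) × 1000 = 7890 + (+310) = 8200 ft.
ISA temperature at 8200 ft = 15 − 2 × (8200/1000) = -1.4°C.
ISA deviation = -14 − (-1.4) = -12.6°C.
Density altitude = 8200 + 120 × (-12.6) = 6688 ft.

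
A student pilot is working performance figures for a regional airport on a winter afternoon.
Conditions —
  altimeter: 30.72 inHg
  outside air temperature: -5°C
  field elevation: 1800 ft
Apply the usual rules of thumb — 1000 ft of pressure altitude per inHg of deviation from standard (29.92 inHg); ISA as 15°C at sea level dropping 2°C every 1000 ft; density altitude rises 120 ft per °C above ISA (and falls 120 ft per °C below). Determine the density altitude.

Pressure altitude = 1800 + (29.92 − 30.72) × 1000 = 1800 + (-800) = 1000 ft.
ISA temperature at 1000 ft = 15 − 2 × (1000/1000) = 13°C.
ISA deviation = -5 − 13 = -18°C.
Density altitude = 1000 + 120 × (-18) = -1160 ft.

-1160 ft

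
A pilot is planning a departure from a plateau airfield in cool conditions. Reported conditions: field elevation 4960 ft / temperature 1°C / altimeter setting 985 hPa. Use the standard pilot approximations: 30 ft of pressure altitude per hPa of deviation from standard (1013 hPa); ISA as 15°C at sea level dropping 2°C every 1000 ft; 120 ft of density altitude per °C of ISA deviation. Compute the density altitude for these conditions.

Pressure altitude = 4960 + (1013 − 985) × 30 = 4960 + (+840) = 5800 ft.
ISA temperature at 5800 ft = 15 − 2 × (5800/1000) = 3.4°C.
ISA deviation = 1 − 3.4 = -2.4°C.
Density altitude = 5800 + 120 × (-2.4) = 5512 ft.

5512 ft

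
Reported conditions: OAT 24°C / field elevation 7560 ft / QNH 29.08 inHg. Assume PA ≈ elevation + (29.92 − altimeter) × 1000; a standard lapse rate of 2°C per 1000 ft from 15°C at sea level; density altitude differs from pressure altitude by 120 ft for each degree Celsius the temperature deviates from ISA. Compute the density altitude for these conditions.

Pressure altitude = 7560 + (29.92 − 29.08) × 1000 = 7560 + (+840) = 8400 ft.
ISA temperature at 8400 ft = 15 − 2 × (8400/1000) = -1.8°C.
ISA deviation = 24 − (-1.8) = +25.8°C.
Density altitude = 8400 + 120 × (25.8) = 11496 ft.

11496 ft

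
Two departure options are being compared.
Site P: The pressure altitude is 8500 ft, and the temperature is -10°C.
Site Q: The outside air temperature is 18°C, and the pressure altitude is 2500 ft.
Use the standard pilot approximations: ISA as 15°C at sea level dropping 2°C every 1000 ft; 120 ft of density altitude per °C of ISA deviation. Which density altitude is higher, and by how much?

Site P: ISA temp = -2°C, deviation -8°C, DA = 8500 + 120 × (-8) = 7540 ft.
Site Q: ISA temp = 10°C, deviation +8°C, DA = 2500 + 120 × 8 = 3460 ft.
Site P is higher by 7540 − 3460 = 4080 ft.

Site P by 4080 ft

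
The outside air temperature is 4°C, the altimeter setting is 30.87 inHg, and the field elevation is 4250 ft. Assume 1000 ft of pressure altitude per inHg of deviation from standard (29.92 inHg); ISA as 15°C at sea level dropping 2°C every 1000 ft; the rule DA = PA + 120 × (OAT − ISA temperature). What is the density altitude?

2772 ft

Pressure altitude = 4250 + (29.92 − 30.87) × 1000 = 4250 + (-950) = 3300 ft.
ISA temperature at 3300 ft = 15 − 2 × (3300/1000) = 8.4°C.
ISA deviation = 4 − 8.4 = -4.4°C.
Density altitude = 3300 + 120 × (-4.4) = 2772 ft.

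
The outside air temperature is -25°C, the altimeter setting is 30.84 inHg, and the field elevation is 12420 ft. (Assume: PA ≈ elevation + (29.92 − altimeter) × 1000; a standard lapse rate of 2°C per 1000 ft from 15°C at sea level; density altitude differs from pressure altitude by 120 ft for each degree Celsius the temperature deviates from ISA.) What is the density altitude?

9460 ft

Pressure altitude = 12420 + (29.92 − 30.84) × 1000 = 12420 + (-920) = 11500 ft.
ISA temperature at 11500 ft = 15 − 2 × (11500/1000) = -8°C.
ISA deviation = -25 − (-8) = -17°C.
Density altitude = 11500 + 120 × (-17) = 9460 ft.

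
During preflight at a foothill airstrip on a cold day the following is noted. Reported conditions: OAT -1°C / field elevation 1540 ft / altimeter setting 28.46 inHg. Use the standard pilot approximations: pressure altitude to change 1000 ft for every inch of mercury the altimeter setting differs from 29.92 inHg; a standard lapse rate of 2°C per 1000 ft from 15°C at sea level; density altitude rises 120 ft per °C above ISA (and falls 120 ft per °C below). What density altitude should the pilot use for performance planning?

1800 ft

Pressure altitude = 1540 + (29.92 − 28.46) × 1000 = 1540 + (+1460) = 3000 ft.
ISA temperature at 3000 ft = 15 − 2 × (3000/1000) = 9°C.
ISA deviation = -1 − 9 = -10°C.
Density altitude = 3000 + 120 × (-10) = 1800 ft.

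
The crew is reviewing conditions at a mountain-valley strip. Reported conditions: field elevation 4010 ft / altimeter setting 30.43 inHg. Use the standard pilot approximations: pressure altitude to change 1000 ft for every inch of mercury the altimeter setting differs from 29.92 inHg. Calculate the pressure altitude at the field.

3500 ft

Pressure correction = (29.92 − 30.43) × 1000 = -510 ft.
Pressure altitude = 4010 + (-510) = 3500 ft.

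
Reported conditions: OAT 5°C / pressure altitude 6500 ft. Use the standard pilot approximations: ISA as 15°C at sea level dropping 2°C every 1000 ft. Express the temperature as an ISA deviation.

ISA temperature at 6500 ft = 15 − 2 × (6500/1000) = 2°C.
Deviation = OAT − ISA = 5 − 2 = +3°C.

ISA+3°C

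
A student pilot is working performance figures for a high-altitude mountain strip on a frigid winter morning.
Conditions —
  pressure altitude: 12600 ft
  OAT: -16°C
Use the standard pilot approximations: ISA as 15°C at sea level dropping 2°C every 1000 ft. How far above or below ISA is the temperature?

ISA temperature at 12600 ft = 15 − 2 × (12600/1000) = -10.2°C.
Deviation = OAT − ISA = -16 − (-10.2) = -5.8°C.

ISA-5.8°C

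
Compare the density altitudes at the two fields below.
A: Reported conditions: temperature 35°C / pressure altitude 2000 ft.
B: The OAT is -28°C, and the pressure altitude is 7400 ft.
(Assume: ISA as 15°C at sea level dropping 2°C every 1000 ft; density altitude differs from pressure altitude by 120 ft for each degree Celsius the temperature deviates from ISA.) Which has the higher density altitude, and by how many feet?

A by 864 ft

A: ISA temp = 11°C, deviation +24°C, DA = 2000 + 120 × 24 = 4880 ft.
B: ISA temp = 0.2°C, deviation -28.2°C, DA = 7400 + 120 × (-28.2) = 4016 ft.
A is higher by 4880 − 4016 = 864 ft.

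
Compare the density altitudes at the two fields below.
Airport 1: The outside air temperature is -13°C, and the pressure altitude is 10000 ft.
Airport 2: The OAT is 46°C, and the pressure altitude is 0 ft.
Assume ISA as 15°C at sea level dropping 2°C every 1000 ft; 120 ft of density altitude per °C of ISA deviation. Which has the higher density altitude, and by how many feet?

Airport 1: ISA temp = -5°C, deviation -8°C, DA = 10000 + 120 × (-8) = 9040 ft.
Airport 2: ISA temp = 15°C, deviation +31°C, DA = 0 + 120 × 31 = 3720 ft.
Airport 1 is higher by 9040 − 3720 = 5320 ft.

Airport 1 by 5320 ft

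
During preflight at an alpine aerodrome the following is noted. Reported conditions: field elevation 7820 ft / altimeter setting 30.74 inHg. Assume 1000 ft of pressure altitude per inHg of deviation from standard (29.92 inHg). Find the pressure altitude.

7000 ft

Pressure correction = (29.92 − 30.74) × 1000 = -820 ft.
Pressure altitude = 7820 + (-820) = 7000 ft.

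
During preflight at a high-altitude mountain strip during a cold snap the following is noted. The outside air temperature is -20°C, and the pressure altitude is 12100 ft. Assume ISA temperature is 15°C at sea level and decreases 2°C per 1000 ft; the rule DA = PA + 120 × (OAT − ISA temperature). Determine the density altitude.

ISA temperature at 12100 ft = 15 − 2 × (12100/1000) = -9.2°C.
ISA deviation = -20 − (-9.2) = -10.8°C.
Density altitude = 12100 + 120 × (-10.8) = 12100 + (-1296) = 10804 ft.

10804 ft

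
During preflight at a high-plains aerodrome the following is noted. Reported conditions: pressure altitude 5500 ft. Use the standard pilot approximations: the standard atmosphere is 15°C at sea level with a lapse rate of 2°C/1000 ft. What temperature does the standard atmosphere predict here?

4°C

ISA temperature = 15 − 2 × (5500/1000) = 15 − 11 = 4°C.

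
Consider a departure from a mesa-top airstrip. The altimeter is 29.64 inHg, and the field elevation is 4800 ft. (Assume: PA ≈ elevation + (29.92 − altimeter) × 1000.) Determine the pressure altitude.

5080 ft

Pressure correction = (29.92 − 29.64) × 1000 = +280 ft.
Pressure altitude = 4800 + (+280) = 5080 ft.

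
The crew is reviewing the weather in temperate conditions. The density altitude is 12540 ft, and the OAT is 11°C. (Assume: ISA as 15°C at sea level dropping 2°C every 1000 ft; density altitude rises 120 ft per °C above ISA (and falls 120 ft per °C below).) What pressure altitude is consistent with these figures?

DA = PA + 120 × (OAT − (15 − 2·PA/1000)) = PA + 120·OAT − 1800 + 0.24·PA = 1.24·PA + 120·OAT − 1800.
So 1.24·PA = 12540 − 120 × 11 + 1800 = 13020.
PA = 13020 / 1.24 = 10500 ft.

10500 ft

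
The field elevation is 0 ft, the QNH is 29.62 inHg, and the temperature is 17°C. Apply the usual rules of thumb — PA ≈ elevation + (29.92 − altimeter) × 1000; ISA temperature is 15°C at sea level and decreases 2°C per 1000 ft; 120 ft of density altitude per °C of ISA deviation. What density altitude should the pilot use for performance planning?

Pressure altitude = 0 + (29.92 − 29.62) × 1000 = 0 + (+300) = 300 ft.
ISA temperature at 300 ft = 15 − 2 × (300/1000) = 14.4°C.
ISA deviation = 17 − 14.4 = +2.6°C.
Density altitude = 300 + 120 × (2.6) = 612 ft.

612 ft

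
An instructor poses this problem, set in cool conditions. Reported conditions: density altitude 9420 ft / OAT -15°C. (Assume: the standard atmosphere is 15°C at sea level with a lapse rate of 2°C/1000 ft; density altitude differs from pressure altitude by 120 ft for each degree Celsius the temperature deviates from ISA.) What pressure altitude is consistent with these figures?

10500 ft

DA = PA + 120 × (OAT − (15 − 2·PA/1000)) = PA + 120·OAT − 1800 + 0.24·PA = 1.24·PA + 120·OAT − 1800.
So 1.24·PA = 9420 − 120 × (-15) + 1800 = 13020.
PA = 13020 / 1.24 = 10500 ft.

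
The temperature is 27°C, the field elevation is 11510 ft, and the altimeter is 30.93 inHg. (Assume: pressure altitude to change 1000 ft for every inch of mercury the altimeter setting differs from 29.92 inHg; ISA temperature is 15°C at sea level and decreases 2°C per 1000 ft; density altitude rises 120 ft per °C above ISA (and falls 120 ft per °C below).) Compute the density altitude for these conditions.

Pressure altitude = 11510 + (29.92 − 30.93) × 1000 = 11510 + (-1010) = 10500 ft.
ISA temperature at 10500 ft = 15 − 2 × (10500/1000) = -6°C.
ISA deviation = 27 − (-6) = +33°C.
Density altitude = 10500 + 120 × (33) = 14460 ft.

14460 ft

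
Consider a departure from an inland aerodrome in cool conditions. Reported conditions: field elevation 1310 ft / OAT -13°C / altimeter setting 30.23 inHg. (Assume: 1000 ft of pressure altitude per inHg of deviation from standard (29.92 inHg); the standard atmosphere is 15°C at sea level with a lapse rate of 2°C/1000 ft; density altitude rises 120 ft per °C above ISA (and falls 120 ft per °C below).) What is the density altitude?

Pressure altitude = 1310 + (29.92 − 30.23) × 1000 = 1310 + (-310) = 1000 ft.
ISA temperature at 1000 ft = 15 − 2 × (1000/1000) = 13°C.
ISA deviation = -13 − 13 = -26°C.
Density altitude = 1000 + 120 × (-26) = -2120 ft.

-2120 ft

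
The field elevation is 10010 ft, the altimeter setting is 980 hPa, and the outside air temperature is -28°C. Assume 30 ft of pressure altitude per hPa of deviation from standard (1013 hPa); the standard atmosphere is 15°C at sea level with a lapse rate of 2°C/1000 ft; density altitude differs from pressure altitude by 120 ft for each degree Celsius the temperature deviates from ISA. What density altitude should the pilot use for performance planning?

Pressure altitude = 10010 + (1013 − 980) × 30 = 10010 + (+990) = 11000 ft.
ISA temperature at 11000 ft = 15 − 2 × (11000/1000) = -7°C.
ISA deviation = -28 − (-7) = -21°C.
Density altitude = 11000 + 120 × (-21) = 8480 ft.

8480 ft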